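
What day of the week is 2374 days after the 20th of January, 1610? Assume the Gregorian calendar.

Thursday

First find the weekday of Jan 20, 1610. Doomsday rule: the anchor day for the 1600s is Tuesday. For year 10: 10÷12 = 0 r 10, and 10÷4 = 2, so 0+10+2 = 12.
Tuesday + 12 ≡ Sunday — that's 1610's doomsday.
In January the doomsday date is Jan 3 (1610 is not a leap year).
Jan 20 is 17 days after Jan 3; 17 mod 7 = 3, so Sunday + 3 = Wednesday.
2374 mod 7 = 1, so 2374 days after a Wednesday is Wednesday + 1 = Thursday.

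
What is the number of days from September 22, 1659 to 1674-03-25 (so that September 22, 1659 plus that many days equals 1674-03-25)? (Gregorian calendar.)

5298

Sep 22, 1659 → Sep 22, 1660: 366 days (Feb 29, 1660 is in that span).
Sep 22, 1660 → Sep 22, 1661: 365 days.
Sep 22, 1661 → Sep 22, 1662: 365 days.
Sep 22, 1662 → Sep 22, 1663: 365 days.
Sep 22, 1663 → Sep 22, 1664: 366 days (Feb 29, 1664 is in that span).
Sep 22, 1664 → Sep 22, 1665: 365 days.
Sep 22, 1665 → Sep 22, 1666: 365 days.
Sep 22, 1666 → Sep 22, 1667: 365 days.
Sep 22, 1667 → Sep 22, 1668: 366 days (Feb 29, 1668 is in that span).
Sep 22, 1668 → Sep 22, 1669: 365 days.
Sep 22, 1669 → Sep 22, 1670: 365 days.
Sep 22, 1670 → Sep 22, 1671: 365 days.
Sep 22, 1671 → Sep 22, 1672: 366 days (Feb 29, 1672 is in that span).
Sep 22, 1672 → Sep 22, 1673: 365 days.
Sep 22, 1673 → Oct 22, 1673: 30 days (September has 30).
Oct 22, 1673 → Nov 22, 1673: 31 days (October has 31).
Nov 22, 1673 → Dec 22, 1673: 30 days (November has 30).
Dec 22, 1673 → Jan 22, 1674: 31 days (December has 31).
Jan 22, 1674 → Feb 22, 1674: 31 days (January has 31).
Feb 22, 1674 → Mar 22, 1674: 28 days (February has 28).
Mar 22, 1674 → Mar 25, 1674: 3 days.
Total: 5298 days.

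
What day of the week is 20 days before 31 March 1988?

Friday

First find the weekday of Mar 31, 1988. Doomsday rule: the anchor day for the 1900s is Wednesday. For year 88: 88÷12 = 7 r 4, and 4÷4 = 1, so 7+4+1 = 12.
Wednesday + 12 ≡ Monday — that's 1988's doomsday.
In March the doomsday date is Mar 14.
Mar 31 is 17 days after Mar 14; 17 mod 7 = 3, so Monday + 3 = Thursday.
20 mod 7 = 6, so 20 days before a Thursday is Thursday − 6 = Friday.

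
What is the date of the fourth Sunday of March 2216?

March 1, 2216 is a Friday.
The first Sunday is therefore March 3 (2 days later).
The fourth Sunday is 3 + 3×7 = March 24.

March 24, 2216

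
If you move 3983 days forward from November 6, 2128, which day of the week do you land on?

Saturday

First find the weekday of Nov 6, 2128. Doomsday rule: the anchor day for the 2100s is Sunday. For year 28: 28÷12 = 2 r 4, and 4÷4 = 1, so 2+4+1 = 7.
Sunday + 7 ≡ Sunday — that's 2128's doomsday.
In November the doomsday date is Nov 7.
Nov 6 is 1 day before Nov 7; 1 mod 7 = 1, so Sunday − 1 = Saturday.
3983 mod 7 = 0, so 3983 days after a Saturday is Saturday + 0 = Saturday.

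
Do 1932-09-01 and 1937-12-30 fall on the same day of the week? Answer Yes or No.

From Sep 1, 1932 to Dec 30, 1937 is 1946 days.
1946 mod 7 = 0, so they are the same weekday.
(Sep 1, 1932 is a Thursday; Dec 30, 1937 is a Thursday.)

Yes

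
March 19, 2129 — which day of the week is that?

Doomsday rule: the anchor day for the 2100s is Sunday. For year 29: 29÷12 = 2 r 5, and 5÷4 = 1, so 2+5+1 = 8.
Sunday + 8 ≡ Monday — that's 2129's doomsday.
In March the doomsday date is Mar 14.
Mar 19 is 5 days after Mar 14; 5 mod 7 = 5, so Monday + 5 = Saturday.

Saturday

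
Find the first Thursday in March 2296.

March 1, 2296 is a Sunday.
The first Thursday is therefore March 5 (4 days later).

March 5, 2296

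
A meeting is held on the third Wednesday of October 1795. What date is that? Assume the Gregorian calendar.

October 1, 1795 is a Thursday.
The first Wednesday is therefore October 7 (6 days later).
The third Wednesday is 7 + 2×7 = October 21.

October 21, 1795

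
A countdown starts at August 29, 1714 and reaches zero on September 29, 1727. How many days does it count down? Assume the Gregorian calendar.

Aug 29, 1714 → Aug 29, 1715: 365 days.
Aug 29, 1715 → Aug 29, 1716: 366 days (Feb 29, 1716 is in that span).
Aug 29, 1716 → Aug 29, 1717: 365 days.
Aug 29, 1717 → Aug 29, 1718: 365 days.
Aug 29, 1718 → Aug 29, 1719: 365 days.
Aug 29, 1719 → Aug 29, 1720: 366 days (Feb 29, 1720 is in that span).
Aug 29, 1720 → Aug 29, 1721: 365 days.
Aug 29, 1721 → Aug 29, 1722: 365 days.
Aug 29, 1722 → Aug 29, 1723: 365 days.
Aug 29, 1723 → Aug 29, 1724: 366 days (Feb 29, 1724 is in that span).
Aug 29, 1724 → Aug 29, 1725: 365 days.
Aug 29, 1725 → Aug 29, 1726: 365 days.
Aug 29, 1726 → Sep 29, 1726: 31 days (August has 31).
Sep 29, 1726 → Oct 29, 1726: 30 days (September has 30).
Oct 29, 1726 → Nov 29, 1726: 31 days (October has 31).
Nov 29, 1726 → Dec 29, 1726: 30 days (November has 30).
Dec 29, 1726 → Jan 29, 1727: 31 days (December has 31).
Jan 29, 1727 → Feb 28, 1727: 30 days (January has 31).
Feb 28, 1727 → Mar 28, 1727: 28 days (February has 28).
Mar 28, 1727 → Apr 28, 1727: 31 days (March has 31).
Apr 28, 1727 → May 28, 1727: 30 days (April has 30).
May 28, 1727 → Jun 28, 1727: 31 days (May has 31).
Jun 28, 1727 → Jul 28, 1727: 30 days (June has 30).
Jul 28, 1727 → Aug 28, 1727: 31 days (July has 31).
Aug 28, 1727 → Sep 28, 1727: 31 days (August has 31).
Sep 28, 1727 → Sep 29, 1727: 1 days.
Total: 4779 days.

4779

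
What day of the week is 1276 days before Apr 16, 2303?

First find the weekday of Apr 16, 2303. Doomsday rule: the anchor day for the 2300s is Wednesday. For year 03: 3÷12 = 0 r 3, and 3÷4 = 0, so 0+3+0 = 3.
Wednesday + 3 ≡ Saturday — that's 2303's doomsday.
In April the doomsday date is Apr 4.
Apr 16 is 12 days after Apr 4; 12 mod 7 = 5, so Saturday + 5 = Thursday.
1276 mod 7 = 2, so 1276 days before a Thursday is Thursday − 2 = Tuesday.

Tuesday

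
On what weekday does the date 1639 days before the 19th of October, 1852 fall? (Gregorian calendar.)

Monday

First find the weekday of Oct 19, 1852. Doomsday rule: the anchor day for the 1800s is Friday. For year 52: 52÷12 = 4 r 4, and 4÷4 = 1, so 4+4+1 = 9.
Friday + 9 ≡ Sunday — that's 1852's doomsday.
In October the doomsday date is Oct 10.
Oct 19 is 9 days after Oct 10; 9 mod 7 = 2, so Sunday + 2 = Tuesday.
1639 mod 7 = 1, so 1639 days before a Tuesday is Tuesday − 1 = Monday.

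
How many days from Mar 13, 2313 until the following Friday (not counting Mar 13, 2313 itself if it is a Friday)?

1

Mar 13, 2313 is a Thursday.
From Thursday to the next Friday is 1 day.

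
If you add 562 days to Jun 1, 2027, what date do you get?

December 14, 2028

+366 (one year; includes Feb 29, 2028) → Jun 1, 2028 (196 left).
Jun has 30 days: +30 → Jul 1, 2028 (166 left).
Jul has 31 days: +31 → Aug 1, 2028 (135 left).
Aug has 31 days: +31 → Sep 1, 2028 (104 left).
Sep has 30 days: +30 → Oct 1, 2028 (74 left).
Oct has 31 days: +31 → Nov 1, 2028 (43 left).
Nov has 30 days: +30 → Dec 1, 2028 (13 left).
+13 → Dec 14, 2028.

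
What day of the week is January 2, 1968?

January 1, 1968 is a Monday.
Jan 1, 1968 → Jan 2, 1968: 1 days.
Total: 1 days.
1 mod 7 = 1, so Monday + 1 = Tuesday.

Tuesday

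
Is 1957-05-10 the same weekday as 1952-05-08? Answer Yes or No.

No

From May 8, 1952 to May 10, 1957 is 1828 days.
1828 mod 7 = 1, so they are different weekdays.
(May 8, 1952 is a Thursday; May 10, 1957 is a Friday.)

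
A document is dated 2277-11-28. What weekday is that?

Doomsday rule: the anchor day for the 2200s is Friday. For year 77: 77÷12 = 6 r 5, and 5÷4 = 1, so 6+5+1 = 12.
Friday + 12 ≡ Wednesday — that's 2277's doomsday.
In November the doomsday date is Nov 7.
Nov 28 is 21 days after Nov 7; 21 mod 7 = 0, so Wednesday + 0 = Wednesday.

Wednesday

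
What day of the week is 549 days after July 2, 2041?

Friday

First find the weekday of Jul 2, 2041. Doomsday rule: the anchor day for the 2000s is Tuesday. For year 41: 41÷12 = 3 r 5, and 5÷4 = 1, so 3+5+1 = 9.
Tuesday + 9 ≡ Thursday — that's 2041's doomsday.
In July the doomsday date is Jul 11.
Jul 2 is 9 days before Jul 11; 9 mod 7 = 2, so Thursday − 2 = Tuesday.
549 mod 7 = 3, so 549 days after a Tuesday is Tuesday + 3 = Friday.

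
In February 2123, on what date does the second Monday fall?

February 1, 2123 is a Monday.
The first Monday is therefore February 1 (same day).
The second Monday is 1 + 1×7 = February 8.

February 8, 2123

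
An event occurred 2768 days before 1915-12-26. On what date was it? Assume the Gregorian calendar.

May 28, 1908

−365 (one year) → Dec 26, 1914 (2403 left).
−365 (one year) → Dec 26, 1913 (2038 left).
−365 (one year) → Dec 26, 1912 (1673 left).
−366 (one year; includes Feb 29, 1912) → Dec 26, 1911 (1307 left).
−365 (one year) → Dec 26, 1910 (942 left).
−365 (one year) → Dec 26, 1909 (577 left).
−365 (one year) → Dec 26, 1908 (212 left).
−26 → Nov 30, 1908 (end of Nov, 30 days; 186 left).
−30 → Oct 31, 1908 (end of Oct, 31 days; 156 left).
−31 → Sep 30, 1908 (end of Sep, 30 days; 125 left).
−30 → Aug 31, 1908 (end of Aug, 31 days; 95 left).
−31 → Jul 31, 1908 (end of Jul, 31 days; 64 left).
−31 → Jun 30, 1908 (end of Jun, 30 days; 33 left).
−30 → May 31, 1908 (end of May, 31 days; 3 left).
−3 → May 28, 1908.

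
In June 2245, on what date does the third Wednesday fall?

June 18, 2245

June 1, 2245 is a Sunday.
The first Wednesday is therefore June 4 (3 days later).
The third Wednesday is 4 + 2×7 = June 18.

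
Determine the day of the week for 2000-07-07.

January 1, 2000 is a Saturday.
Jan 1, 2000 → Feb 1, 2000: 31 days (January has 31).
Feb 1, 2000 → Mar 1, 2000: 29 days (February has 29).
Mar 1, 2000 → Apr 1, 2000: 31 days (March has 31).
Apr 1, 2000 → May 1, 2000: 30 days (April has 30).
May 1, 2000 → Jun 1, 2000: 31 days (May has 31).
Jun 1, 2000 → Jul 1, 2000: 30 days (June has 30).
Jul 1, 2000 → Jul 7, 2000: 6 days.
Total: 188 days.
188 mod 7 = 6, so Saturday + 6 = Friday.

Friday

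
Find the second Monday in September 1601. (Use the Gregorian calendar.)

September 1, 1601 is a Saturday.
The first Monday is therefore September 3 (2 days later).
The second Monday is 3 + 1×7 = September 10.

September 10, 1601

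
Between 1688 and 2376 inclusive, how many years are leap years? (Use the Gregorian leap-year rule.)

Multiples of 4 in [1688,2376]: 173.
Of those, multiples of 100: 7 (not leap unless ÷400).
Multiples of 400: 1.
Leap years = 173 − 7 + 1 = 167.

167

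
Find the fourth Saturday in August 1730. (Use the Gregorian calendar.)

August 26, 1730

August 1, 1730 is a Tuesday.
The first Saturday is therefore August 5 (4 days later).
The fourth Saturday is 5 + 3×7 = August 26.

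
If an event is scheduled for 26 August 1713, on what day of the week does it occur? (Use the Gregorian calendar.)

Saturday

Doomsday rule: the anchor day for the 1700s is Sunday. For year 13: 13÷12 = 1 r 1, and 1÷4 = 0, so 1+1+0 = 2.
Sunday + 2 ≡ Tuesday — that's 1713's doomsday.
In August the doomsday date is Aug 8.
Aug 26 is 18 days after Aug 8; 18 mod 7 = 4, so Tuesday + 4 = Saturday.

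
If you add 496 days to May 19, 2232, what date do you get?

September 27, 2233

+365 (one year) → May 19, 2233 (131 left).
May has 31 days: +13 → Jun 1, 2233 (118 left).
Jun has 30 days: +30 → Jul 1, 2233 (88 left).
Jul has 31 days: +31 → Aug 1, 2233 (57 left).
Aug has 31 days: +31 → Sep 1, 2233 (26 left).
+26 → Sep 27, 2233.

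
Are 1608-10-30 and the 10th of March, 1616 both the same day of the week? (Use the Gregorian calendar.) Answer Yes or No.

From Oct 30, 1608 to Mar 10, 1616 is 2688 days.
2688 mod 7 = 0, so they are the same weekday.
(Oct 30, 1608 is a Thursday; Mar 10, 1616 is a Thursday.)

Yes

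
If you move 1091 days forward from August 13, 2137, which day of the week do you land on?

Monday

First find the weekday of Aug 13, 2137. Doomsday rule: the anchor day for the 2100s is Sunday. For year 37: 37÷12 = 3 r 1, and 1÷4 = 0, so 3+1+0 = 4.
Sunday + 4 ≡ Thursday — that's 2137's doomsday.
In August the doomsday date is Aug 8.
Aug 13 is 5 days after Aug 8; 5 mod 7 = 5, so Thursday + 5 = Tuesday.
1091 mod 7 = 6, so 1091 days after a Tuesday is Tuesday + 6 = Monday.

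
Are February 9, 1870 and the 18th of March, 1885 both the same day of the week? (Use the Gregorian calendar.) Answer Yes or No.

Yes

From Feb 9, 1870 to Mar 18, 1885 is 5516 days.
5516 mod 7 = 0, so they are the same weekday.
(Feb 9, 1870 is a Wednesday; Mar 18, 1885 is a Wednesday.)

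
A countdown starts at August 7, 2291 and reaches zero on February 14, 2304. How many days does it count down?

4573

Aug 7, 2291 → Aug 7, 2292: 366 days (Feb 29, 2292 is in that span).
Aug 7, 2292 → Aug 7, 2293: 365 days.
Aug 7, 2293 → Aug 7, 2294: 365 days.
Aug 7, 2294 → Aug 7, 2295: 365 days.
Aug 7, 2295 → Aug 7, 2296: 366 days (Feb 29, 2296 is in that span).
Aug 7, 2296 → Aug 7, 2297: 365 days.
Aug 7, 2297 → Aug 7, 2298: 365 days.
Aug 7, 2298 → Aug 7, 2299: 365 days.
Aug 7, 2299 → Aug 7, 2300: 365 days.
Aug 7, 2300 → Aug 7, 2301: 365 days.
Aug 7, 2301 → Aug 7, 2302: 365 days.
Aug 7, 2302 → Aug 7, 2303: 365 days.
Aug 7, 2303 → Sep 7, 2303: 31 days (August has 31).
Sep 7, 2303 → Oct 7, 2303: 30 days (September has 30).
Oct 7, 2303 → Nov 7, 2303: 31 days (October has 31).
Nov 7, 2303 → Dec 7, 2303: 30 days (November has 30).
Dec 7, 2303 → Jan 7, 2304: 31 days (December has 31).
Jan 7, 2304 → Feb 7, 2304: 31 days (January has 31).
Feb 7, 2304 → Feb 14, 2304: 7 days.
Total: 4573 days.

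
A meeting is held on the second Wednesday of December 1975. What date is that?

December 10, 1975

December 1, 1975 is a Monday.
The first Wednesday is therefore December 3 (2 days later).
The second Wednesday is 3 + 1×7 = December 10.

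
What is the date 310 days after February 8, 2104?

Feb has 29 days: +22 → Mar 1, 2104 (288 left).
Mar has 31 days: +31 → Apr 1, 2104 (257 left).
Apr has 30 days: +30 → May 1, 2104 (227 left).
May has 31 days: +31 → Jun 1, 2104 (196 left).
Jun has 30 days: +30 → Jul 1, 2104 (166 left).
Jul has 31 days: +31 → Aug 1, 2104 (135 left).
Aug has 31 days: +31 → Sep 1, 2104 (104 left).
Sep has 30 days: +30 → Oct 1, 2104 (74 left).
Oct has 31 days: +31 → Nov 1, 2104 (43 left).
Nov has 30 days: +30 → Dec 1, 2104 (13 left).
+13 → Dec 14, 2104.

December 14, 2104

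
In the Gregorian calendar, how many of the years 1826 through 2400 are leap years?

Multiples of 4 in [1826,2400]: 144.
Of those, multiples of 100: 6 (not leap unless ÷400).
Multiples of 400: 2.
Leap years = 144 − 6 + 2 = 140.

140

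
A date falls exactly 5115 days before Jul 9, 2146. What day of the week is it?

Monday

Jul 9, 2146 is a Saturday.
5115 mod 7 = 5, so 5115 days before a Saturday is Saturday − 5 = Monday.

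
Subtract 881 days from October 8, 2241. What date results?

May 11, 2239

−365 (one year) → Oct 8, 2240 (516 left).
−366 (one year; includes Feb 29, 2240) → Oct 8, 2239 (150 left).
−8 → Sep 30, 2239 (end of Sep, 30 days; 142 left).
−30 → Aug 31, 2239 (end of Aug, 31 days; 112 left).
−31 → Jul 31, 2239 (end of Jul, 31 days; 81 left).
−31 → Jun 30, 2239 (end of Jun, 30 days; 50 left).
−30 → May 31, 2239 (end of May, 31 days; 20 left).
−20 → May 11, 2239.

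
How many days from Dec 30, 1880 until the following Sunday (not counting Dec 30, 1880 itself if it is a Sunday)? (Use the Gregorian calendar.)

3

Dec 30, 1880 is a Thursday.
From Thursday to the next Sunday is 3 days.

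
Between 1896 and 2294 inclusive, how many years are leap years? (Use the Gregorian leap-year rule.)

Multiples of 4 in [1896,2294]: 100.
Of those, multiples of 100: 4 (not leap unless ÷400).
Multiples of 400: 1.
Leap years = 100 − 4 + 1 = 97.

97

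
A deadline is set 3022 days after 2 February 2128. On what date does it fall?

May 12, 2136

+366 (one year; includes Feb 29, 2128) → Feb 2, 2129 (2656 left).
+365 (one year) → Feb 2, 2130 (2291 left).
+365 (one year) → Feb 2, 2131 (1926 left).
+365 (one year) → Feb 2, 2132 (1561 left).
+366 (one year; includes Feb 29, 2132) → Feb 2, 2133 (1195 left).
+365 (one year) → Feb 2, 2134 (830 left).
+365 (one year) → Feb 2, 2135 (465 left).
+365 (one year) → Feb 2, 2136 (100 left).
Feb has 29 days: +28 → Mar 1, 2136 (72 left).
Mar has 31 days: +31 → Apr 1, 2136 (41 left).
Apr has 30 days: +30 → May 1, 2136 (11 left).
+11 → May 12, 2136.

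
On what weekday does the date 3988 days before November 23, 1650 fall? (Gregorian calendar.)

Friday

Nov 23, 1650 is a Wednesday.
3988 mod 7 = 5, so 3988 days before a Wednesday is Wednesday − 5 = Friday.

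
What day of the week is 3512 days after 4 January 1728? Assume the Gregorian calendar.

First find the weekday of Jan 4, 1728. Doomsday rule: the anchor day for the 1700s is Sunday. For year 28: 28÷12 = 2 r 4, and 4÷4 = 1, so 2+4+1 = 7.
Sunday + 7 ≡ Sunday — that's 1728's doomsday.
In January the doomsday date is Jan 4 (1728 is a leap year (divisible by 4)).
Jan 4 is the doomsday itself: Sunday.
3512 mod 7 = 5, so 3512 days after a Sunday is Sunday + 5 = Friday.

Friday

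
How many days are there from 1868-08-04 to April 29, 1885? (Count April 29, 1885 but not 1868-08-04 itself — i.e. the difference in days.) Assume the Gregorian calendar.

6112

Aug 4, 1868 → Aug 4, 1869: 365 days.
Aug 4, 1869 → Aug 4, 1870: 365 days.
Aug 4, 1870 → Aug 4, 1871: 365 days.
Aug 4, 1871 → Aug 4, 1872: 366 days (Feb 29, 1872 is in that span).
Aug 4, 1872 → Aug 4, 1873: 365 days.
Aug 4, 1873 → Aug 4, 1874: 365 days.
Aug 4, 1874 → Aug 4, 1875: 365 days.
Aug 4, 1875 → Aug 4, 1876: 366 days (Feb 29, 1876 is in that span).
Aug 4, 1876 → Aug 4, 1877: 365 days.
Aug 4, 1877 → Aug 4, 1878: 365 days.
Aug 4, 1878 → Aug 4, 1879: 365 days.
Aug 4, 1879 → Aug 4, 1880: 366 days (Feb 29, 1880 is in that span).
Aug 4, 1880 → Aug 4, 1881: 365 days.
Aug 4, 1881 → Aug 4, 1882: 365 days.
Aug 4, 1882 → Aug 4, 1883: 365 days.
Aug 4, 1883 → Aug 4, 1884: 366 days (Feb 29, 1884 is in that span).
Aug 4, 1884 → Sep 4, 1884: 31 days (August has 31).
Sep 4, 1884 → Oct 4, 1884: 30 days (September has 30).
Oct 4, 1884 → Nov 4, 1884: 31 days (October has 31).
Nov 4, 1884 → Dec 4, 1884: 30 days (November has 30).
Dec 4, 1884 → Jan 4, 1885: 31 days (December has 31).
Jan 4, 1885 → Feb 4, 1885: 31 days (January has 31).
Feb 4, 1885 → Mar 4, 1885: 28 days (February has 28).
Mar 4, 1885 → Apr 4, 1885: 31 days (March has 31).
Apr 4, 1885 → Apr 29, 1885: 25 days.
Total: 6112 days.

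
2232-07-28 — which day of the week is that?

Doomsday rule: the anchor day for the 2200s is Friday. For year 32: 32÷12 = 2 r 8, and 8÷4 = 2, so 2+8+2 = 12.
Friday + 12 ≡ Wednesday — that's 2232's doomsday.
In July the doomsday date is Jul 11.
Jul 28 is 17 days after Jul 11; 17 mod 7 = 3, so Wednesday + 3 = Saturday.

Saturday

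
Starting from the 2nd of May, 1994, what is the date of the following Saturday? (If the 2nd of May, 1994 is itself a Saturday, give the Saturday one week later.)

May 2, 1994 is a Monday.
From Monday to the next Saturday is 5 days.
May 2, 1994 + 5 = May 7, 1994.

May 7, 1994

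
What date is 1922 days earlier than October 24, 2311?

−365 (one year) → Oct 24, 2310 (1557 left).
−365 (one year) → Oct 24, 2309 (1192 left).
−365 (one year) → Oct 24, 2308 (827 left).
−366 (one year; includes Feb 29, 2308) → Oct 24, 2307 (461 left).
−365 (one year) → Oct 24, 2306 (96 left).
−24 → Sep 30, 2306 (end of Sep, 30 days; 72 left).
−30 → Aug 31, 2306 (end of Aug, 31 days; 42 left).
−31 → Jul 31, 2306 (end of Jul, 31 days; 11 left).
−11 → Jul 20, 2306.

July 20, 2306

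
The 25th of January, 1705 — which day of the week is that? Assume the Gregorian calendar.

Sunday

Doomsday rule: the anchor day for the 1700s is Sunday. For year 05: 5÷12 = 0 r 5, and 5÷4 = 1, so 0+5+1 = 6.
Sunday + 6 ≡ Saturday — that's 1705's doomsday.
In January the doomsday date is Jan 3 (1705 is not a leap year).
Jan 25 is 22 days after Jan 3; 22 mod 7 = 1, so Saturday + 1 = Sunday.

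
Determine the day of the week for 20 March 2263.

Friday

Doomsday rule: the anchor day for the 2200s is Friday. For year 63: 63÷12 = 5 r 3, and 3÷4 = 0, so 5+3+0 = 8.
Friday + 8 ≡ Saturday — that's 2263's doomsday.
In March the doomsday date is Mar 14.
Mar 20 is 6 days after Mar 14; 6 mod 7 = 6, so Saturday + 6 = Friday.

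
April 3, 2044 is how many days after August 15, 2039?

1693

Aug 15, 2039 → Aug 15, 2040: 366 days (Feb 29, 2040 is in that span).
Aug 15, 2040 → Aug 15, 2041: 365 days.
Aug 15, 2041 → Aug 15, 2042: 365 days.
Aug 15, 2042 → Aug 15, 2043: 365 days.
Aug 15, 2043 → Sep 15, 2043: 31 days (August has 31).
Sep 15, 2043 → Oct 15, 2043: 30 days (September has 30).
Oct 15, 2043 → Nov 15, 2043: 31 days (October has 31).
Nov 15, 2043 → Dec 15, 2043: 30 days (November has 30).
Dec 15, 2043 → Jan 15, 2044: 31 days (December has 31).
Jan 15, 2044 → Feb 15, 2044: 31 days (January has 31).
Feb 15, 2044 → Mar 15, 2044: 29 days (February has 29).
Mar 15, 2044 → Apr 3, 2044: 19 days.
Total: 1693 days.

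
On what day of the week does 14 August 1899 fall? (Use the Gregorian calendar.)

Monday

Doomsday rule: the anchor day for the 1800s is Friday. For year 99: 99÷12 = 8 r 3, and 3÷4 = 0, so 8+3+0 = 11.
Friday + 11 ≡ Tuesday — that's 1899's doomsday.
In August the doomsday date is Aug 8.
Aug 14 is 6 days after Aug 8; 6 mod 7 = 6, so Tuesday + 6 = Monday.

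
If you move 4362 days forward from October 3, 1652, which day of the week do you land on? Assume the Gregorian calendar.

First find the weekday of Oct 3, 1652. Doomsday rule: the anchor day for the 1600s is Tuesday. For year 52: 52÷12 = 4 r 4, and 4÷4 = 1, so 4+4+1 = 9.
Tuesday + 9 ≡ Thursday — that's 1652's doomsday.
In October the doomsday date is Oct 10.
Oct 3 is 7 days before Oct 10; 7 mod 7 = 0, so Thursday − 0 = Thursday.
4362 mod 7 = 1, so 4362 days after a Thursday is Thursday + 1 = Friday.

Friday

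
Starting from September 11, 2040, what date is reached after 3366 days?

+365 (one year) → Sep 11, 2041 (3001 left).
+365 (one year) → Sep 11, 2042 (2636 left).
+365 (one year) → Sep 11, 2043 (2271 left).
+366 (one year; includes Feb 29, 2044) → Sep 11, 2044 (1905 left).
+365 (one year) → Sep 11, 2045 (1540 left).
+365 (one year) → Sep 11, 2046 (1175 left).
+365 (one year) → Sep 11, 2047 (810 left).
+366 (one year; includes Feb 29, 2048) → Sep 11, 2048 (444 left).
+365 (one year) → Sep 11, 2049 (79 left).
Sep has 30 days: +20 → Oct 1, 2049 (59 left).
Oct has 31 days: +31 → Nov 1, 2049 (28 left).
+28 → Nov 29, 2049.

November 29, 2049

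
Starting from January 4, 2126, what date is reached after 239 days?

Jan has 31 days: +28 → Feb 1, 2126 (211 left).
Feb has 28 days: +28 → Mar 1, 2126 (183 left).
Mar has 31 days: +31 → Apr 1, 2126 (152 left).
Apr has 30 days: +30 → May 1, 2126 (122 left).
May has 31 days: +31 → Jun 1, 2126 (91 left).
Jun has 30 days: +30 → Jul 1, 2126 (61 left).
Jul has 31 days: +31 → Aug 1, 2126 (30 left).
+30 → Aug 31, 2126.

August 31, 2126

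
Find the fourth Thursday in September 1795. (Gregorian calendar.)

September 1, 1795 is a Tuesday.
The first Thursday is therefore September 3 (2 days later).
The fourth Thursday is 3 + 3×7 = September 24.

September 24, 1795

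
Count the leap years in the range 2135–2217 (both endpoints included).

Multiples of 4 in [2135,2217]: 21.
Of those, multiples of 100: 1 (not leap unless ÷400).
Multiples of 400: 0.
Leap years = 21 − 1 + 0 = 20.

20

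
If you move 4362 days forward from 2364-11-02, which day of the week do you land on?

First find the weekday of Nov 2, 2364. Doomsday rule: the anchor day for the 2300s is Wednesday. For year 64: 64÷12 = 5 r 4, and 4÷4 = 1, so 5+4+1 = 10.
Wednesday + 10 ≡ Saturday — that's 2364's doomsday.
In November the doomsday date is Nov 7.
Nov 2 is 5 days before Nov 7; 5 mod 7 = 5, so Saturday − 5 = Monday.
4362 mod 7 = 1, so 4362 days after a Monday is Monday + 1 = Tuesday.

Tuesday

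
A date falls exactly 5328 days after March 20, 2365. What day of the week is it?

First find the weekday of Mar 20, 2365. Doomsday rule: the anchor day for the 2300s is Wednesday. For year 65: 65÷12 = 5 r 5, and 5÷4 = 1, so 5+5+1 = 11.
Wednesday + 11 ≡ Sunday — that's 2365's doomsday.
In March the doomsday date is Mar 14.
Mar 20 is 6 days after Mar 14; 6 mod 7 = 6, so Sunday + 6 = Saturday.
5328 mod 7 = 1, so 5328 days after a Saturday is Saturday + 1 = Sunday.

Sunday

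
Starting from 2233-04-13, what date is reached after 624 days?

December 28, 2234

+365 (one year) → Apr 13, 2234 (259 left).
Apr has 30 days: +18 → May 1, 2234 (241 left).
May has 31 days: +31 → Jun 1, 2234 (210 left).
Jun has 30 days: +30 → Jul 1, 2234 (180 left).
Jul has 31 days: +31 → Aug 1, 2234 (149 left).
Aug has 31 days: +31 → Sep 1, 2234 (118 left).
Sep has 30 days: +30 → Oct 1, 2234 (88 left).
Oct has 31 days: +31 → Nov 1, 2234 (57 left).
Nov has 30 days: +30 → Dec 1, 2234 (27 left).
+27 → Dec 28, 2234.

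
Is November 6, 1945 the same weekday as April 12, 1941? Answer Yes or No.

From Apr 12, 1941 to Nov 6, 1945 is 1669 days.
1669 mod 7 = 3, so they are different weekdays.
(Apr 12, 1941 is a Saturday; Nov 6, 1945 is a Tuesday.)

No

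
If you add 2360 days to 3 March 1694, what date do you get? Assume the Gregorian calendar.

+365 (one year) → Mar 3, 1695 (1995 left).
+366 (one year; includes Feb 29, 1696) → Mar 3, 1696 (1629 left).
+365 (one year) → Mar 3, 1697 (1264 left).
+365 (one year) → Mar 3, 1698 (899 left).
+365 (one year) → Mar 3, 1699 (534 left).
+365 (one year) → Mar 3, 1700 (169 left).
Mar has 31 days: +29 → Apr 1, 1700 (140 left).
Apr has 30 days: +30 → May 1, 1700 (110 left).
May has 31 days: +31 → Jun 1, 1700 (79 left).
Jun has 30 days: +30 → Jul 1, 1700 (49 left).
Jul has 31 days: +31 → Aug 1, 1700 (18 left).
+18 → Aug 19, 1700.

August 19, 1700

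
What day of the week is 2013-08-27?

Tuesday

Doomsday rule: the anchor day for the 2000s is Tuesday. For year 13: 13÷12 = 1 r 1, and 1÷4 = 0, so 1+1+0 = 2.
Tuesday + 2 ≡ Thursday — that's 2013's doomsday.
In August the doomsday date is Aug 8.
Aug 27 is 19 days after Aug 8; 19 mod 7 = 5, so Thursday + 5 = Tuesday.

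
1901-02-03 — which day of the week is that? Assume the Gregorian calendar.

Sunday

January 1, 1901 is a Tuesday.
Jan 1, 1901 → Feb 1, 1901: 31 days (January has 31).
Feb 1, 1901 → Feb 3, 1901: 2 days.
Total: 33 days.
33 mod 7 = 5, so Tuesday + 5 = Sunday.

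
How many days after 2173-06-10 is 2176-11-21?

1260

Jun 10, 2173 → Jun 10, 2174: 365 days.
Jun 10, 2174 → Jun 10, 2175: 365 days.
Jun 10, 2175 → Jun 10, 2176: 366 days (Feb 29, 2176 is in that span).
Jun 10, 2176 → Jul 10, 2176: 30 days (June has 30).
Jul 10, 2176 → Aug 10, 2176: 31 days (July has 31).
Aug 10, 2176 → Sep 10, 2176: 31 days (August has 31).
Sep 10, 2176 → Oct 10, 2176: 30 days (September has 30).
Oct 10, 2176 → Nov 10, 2176: 31 days (October has 31).
Nov 10, 2176 → Nov 21, 2176: 11 days.
Total: 1260 days.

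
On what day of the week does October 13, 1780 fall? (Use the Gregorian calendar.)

Friday

Doomsday rule: the anchor day for the 1700s is Sunday. For year 80: 80÷12 = 6 r 8, and 8÷4 = 2, so 6+8+2 = 16.
Sunday + 16 ≡ Tuesday — that's 1780's doomsday.
In October the doomsday date is Oct 10.
Oct 13 is 3 days after Oct 10; 3 mod 7 = 3, so Tuesday + 3 = Friday.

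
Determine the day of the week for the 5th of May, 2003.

Monday

January 1, 2003 is a Wednesday.
Jan 1, 2003 → Feb 1, 2003: 31 days (January has 31).
Feb 1, 2003 → Mar 1, 2003: 28 days (February has 28).
Mar 1, 2003 → Apr 1, 2003: 31 days (March has 31).
Apr 1, 2003 → May 1, 2003: 30 days (April has 30).
May 1, 2003 → May 5, 2003: 4 days.
Total: 124 days.
124 mod 7 = 5, so Wednesday + 5 = Monday.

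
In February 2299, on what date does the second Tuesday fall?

February 1, 2299 is a Wednesday.
The first Tuesday is therefore February 7 (6 days later).
The second Tuesday is 7 + 1×7 = February 14.

February 14, 2299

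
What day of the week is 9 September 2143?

Doomsday rule: the anchor day for the 2100s is Sunday. For year 43: 43÷12 = 3 r 7, and 7÷4 = 1, so 3+7+1 = 11.
Sunday + 11 ≡ Thursday — that's 2143's doomsday.
In September the doomsday date is Sep 5.
Sep 9 is 4 days after Sep 5; 4 mod 7 = 4, so Thursday + 4 = Monday.

Monday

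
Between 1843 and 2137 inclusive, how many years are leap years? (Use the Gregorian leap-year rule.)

Multiples of 4 in [1843,2137]: 74.
Of those, multiples of 100: 3 (not leap unless ÷400).
Multiples of 400: 1.
Leap years = 74 − 3 + 1 = 72.

72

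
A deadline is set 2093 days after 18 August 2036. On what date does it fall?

May 12, 2042

+365 (one year) → Aug 18, 2037 (1728 left).
+365 (one year) → Aug 18, 2038 (1363 left).
+365 (one year) → Aug 18, 2039 (998 left).
+366 (one year; includes Feb 29, 2040) → Aug 18, 2040 (632 left).
+365 (one year) → Aug 18, 2041 (267 left).
Aug has 31 days: +14 → Sep 1, 2041 (253 left).
Sep has 30 days: +30 → Oct 1, 2041 (223 left).
Oct has 31 days: +31 → Nov 1, 2041 (192 left).
Nov has 30 days: +30 → Dec 1, 2041 (162 left).
Dec has 31 days: +31 → Jan 1, 2042 (131 left).
Jan has 31 days: +31 → Feb 1, 2042 (100 left).
Feb has 28 days: +28 → Mar 1, 2042 (72 left).
Mar has 31 days: +31 → Apr 1, 2042 (41 left).
Apr has 30 days: +30 → May 1, 2042 (11 left).
+11 → May 12, 2042.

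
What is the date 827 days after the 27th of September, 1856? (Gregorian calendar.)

+365 (one year) → Sep 27, 1857 (462 left).
+365 (one year) → Sep 27, 1858 (97 left).
Sep has 30 days: +4 → Oct 1, 1858 (93 left).
Oct has 31 days: +31 → Nov 1, 1858 (62 left).
Nov has 30 days: +30 → Dec 1, 1858 (32 left).
Dec has 31 days: +31 → Jan 1, 1859 (1 left).
+1 → Jan 2, 1859.

January 2, 1859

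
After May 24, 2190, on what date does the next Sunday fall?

May 30, 2190

May 24, 2190 is a Monday.
From Monday to the next Sunday is 6 days.
May 24, 2190 + 6 = May 30, 2190.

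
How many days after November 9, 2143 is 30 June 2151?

2790

Nov 9, 2143 → Nov 9, 2144: 366 days (Feb 29, 2144 is in that span).
Nov 9, 2144 → Nov 9, 2145: 365 days.
Nov 9, 2145 → Nov 9, 2146: 365 days.
Nov 9, 2146 → Nov 9, 2147: 365 days.
Nov 9, 2147 → Nov 9, 2148: 366 days (Feb 29, 2148 is in that span).
Nov 9, 2148 → Nov 9, 2149: 365 days.
Nov 9, 2149 → Nov 9, 2150: 365 days.
Nov 9, 2150 → Dec 9, 2150: 30 days (November has 30).
Dec 9, 2150 → Jan 9, 2151: 31 days (December has 31).
Jan 9, 2151 → Feb 9, 2151: 31 days (January has 31).
Feb 9, 2151 → Mar 9, 2151: 28 days (February has 28).
Mar 9, 2151 → Apr 9, 2151: 31 days (March has 31).
Apr 9, 2151 → May 9, 2151: 30 days (April has 30).
May 9, 2151 → Jun 9, 2151: 31 days (May has 31).
Jun 9, 2151 → Jun 30, 2151: 21 days.
Total: 2790 days.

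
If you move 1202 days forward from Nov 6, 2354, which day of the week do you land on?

First find the weekday of Nov 6, 2354. Doomsday rule: the anchor day for the 2300s is Wednesday. For year 54: 54÷12 = 4 r 6, and 6÷4 = 1, so 4+6+1 = 11.
Wednesday + 11 ≡ Sunday — that's 2354's doomsday.
In November the doomsday date is Nov 7.
Nov 6 is 1 day before Nov 7; 1 mod 7 = 1, so Sunday − 1 = Saturday.
1202 mod 7 = 5, so 1202 days after a Saturday is Saturday + 5 = Thursday.

Thursday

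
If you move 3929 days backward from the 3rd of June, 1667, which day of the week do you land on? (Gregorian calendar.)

Jun 3, 1667 is a Friday.
3929 mod 7 = 2, so 3929 days before a Friday is Friday − 2 = Wednesday.

Wednesday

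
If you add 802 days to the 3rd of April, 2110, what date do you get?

June 13, 2112

+365 (one year) → Apr 3, 2111 (437 left).
+366 (one year; includes Feb 29, 2112) → Apr 3, 2112 (71 left).
Apr has 30 days: +28 → May 1, 2112 (43 left).
May has 31 days: +31 → Jun 1, 2112 (12 left).
+12 → Jun 13, 2112.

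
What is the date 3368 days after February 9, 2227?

+365 (one year) → Feb 9, 2228 (3003 left).
+366 (one year; includes Feb 29, 2228) → Feb 9, 2229 (2637 left).
+365 (one year) → Feb 9, 2230 (2272 left).
+365 (one year) → Feb 9, 2231 (1907 left).
+365 (one year) → Feb 9, 2232 (1542 left).
+366 (one year; includes Feb 29, 2232) → Feb 9, 2233 (1176 left).
+365 (one year) → Feb 9, 2234 (811 left).
+365 (one year) → Feb 9, 2235 (446 left).
+365 (one year) → Feb 9, 2236 (81 left).
Feb has 29 days: +21 → Mar 1, 2236 (60 left).
Mar has 31 days: +31 → Apr 1, 2236 (29 left).
+29 → Apr 30, 2236.

April 30, 2236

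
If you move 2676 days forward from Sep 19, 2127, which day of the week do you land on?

First find the weekday of Sep 19, 2127. Doomsday rule: the anchor day for the 2100s is Sunday. For year 27: 27÷12 = 2 r 3, and 3÷4 = 0, so 2+3+0 = 5.
Sunday + 5 ≡ Friday — that's 2127's doomsday.
In September the doomsday date is Sep 5.
Sep 19 is 14 days after Sep 5; 14 mod 7 = 0, so Friday + 0 = Friday.
2676 mod 7 = 2, so 2676 days after a Friday is Friday + 2 = Sunday.

Sunday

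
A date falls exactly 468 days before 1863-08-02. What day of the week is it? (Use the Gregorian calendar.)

Monday

First find the weekday of Aug 2, 1863. Doomsday rule: the anchor day for the 1800s is Friday. For year 63: 63÷12 = 5 r 3, and 3÷4 = 0, so 5+3+0 = 8.
Friday + 8 ≡ Saturday — that's 1863's doomsday.
In August the doomsday date is Aug 8.
Aug 2 is 6 days before Aug 8; 6 mod 7 = 6, so Saturday − 6 = Sunday.
468 mod 7 = 6, so 468 days before a Sunday is Sunday − 6 = Monday.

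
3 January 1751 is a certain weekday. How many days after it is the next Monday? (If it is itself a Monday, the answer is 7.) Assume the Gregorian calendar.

Jan 3, 1751 is a Sunday.
From Sunday to the next Monday is 1 day.

1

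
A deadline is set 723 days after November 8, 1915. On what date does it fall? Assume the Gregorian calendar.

October 31, 1917

+366 (one year; includes Feb 29, 1916) → Nov 8, 1916 (357 left).
Nov has 30 days: +23 → Dec 1, 1916 (334 left).
Dec has 31 days: +31 → Jan 1, 1917 (303 left).
Jan has 31 days: +31 → Feb 1, 1917 (272 left).
Feb has 28 days: +28 → Mar 1, 1917 (244 left).
Mar has 31 days: +31 → Apr 1, 1917 (213 left).
Apr has 30 days: +30 → May 1, 1917 (183 left).
May has 31 days: +31 → Jun 1, 1917 (152 left).
Jun has 30 days: +30 → Jul 1, 1917 (122 left).
Jul has 31 days: +31 → Aug 1, 1917 (91 left).
Aug has 31 days: +31 → Sep 1, 1917 (60 left).
Sep has 30 days: +30 → Oct 1, 1917 (30 left).
+30 → Oct 31, 1917.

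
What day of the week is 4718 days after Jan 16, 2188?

Wednesday

Jan 16, 2188 is a Wednesday.
4718 mod 7 = 0, so 4718 days after a Wednesday is Wednesday + 0 = Wednesday.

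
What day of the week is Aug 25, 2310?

Thursday

Doomsday rule: the anchor day for the 2300s is Wednesday. For year 10: 10÷12 = 0 r 10, and 10÷4 = 2, so 0+10+2 = 12.
Wednesday + 12 ≡ Monday — that's 2310's doomsday.
In August the doomsday date is Aug 8.
Aug 25 is 17 days after Aug 8; 17 mod 7 = 3, so Monday + 3 = Thursday.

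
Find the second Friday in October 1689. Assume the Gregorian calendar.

October 14, 1689

October 1, 1689 is a Saturday.
The first Friday is therefore October 7 (6 days later).
The second Friday is 7 + 1×7 = October 14.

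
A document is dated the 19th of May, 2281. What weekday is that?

Doomsday rule: the anchor day for the 2200s is Friday. For year 81: 81÷12 = 6 r 9, and 9÷4 = 2, so 6+9+2 = 17.
Friday + 17 ≡ Monday — that's 2281's doomsday.
In May the doomsday date is May 9.
May 19 is 10 days after May 9; 10 mod 7 = 3, so Monday + 3 = Thursday.

Thursday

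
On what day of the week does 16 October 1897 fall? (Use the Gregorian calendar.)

Saturday

Doomsday rule: the anchor day for the 1800s is Friday. For year 97: 97÷12 = 8 r 1, and 1÷4 = 0, so 8+1+0 = 9.
Friday + 9 ≡ Sunday — that's 1897's doomsday.
In October the doomsday date is Oct 10.
Oct 16 is 6 days after Oct 10; 6 mod 7 = 6, so Sunday + 6 = Saturday.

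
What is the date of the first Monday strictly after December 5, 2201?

Dec 5, 2201 is a Saturday.
From Saturday to the next Monday is 2 days.
Dec 5, 2201 + 2 = Dec 7, 2201.

December 7, 2201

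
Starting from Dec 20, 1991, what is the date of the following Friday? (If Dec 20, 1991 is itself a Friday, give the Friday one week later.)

Dec 20, 1991 is a Friday.
From Friday to the next Friday is 7 days.
Dec 20, 1991 + 7 = Dec 27, 1991.

December 27, 1991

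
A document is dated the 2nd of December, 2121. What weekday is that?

Tuesday

Doomsday rule: the anchor day for the 2100s is Sunday. For year 21: 21÷12 = 1 r 9, and 9÷4 = 2, so 1+9+2 = 12.
Sunday + 12 ≡ Friday — that's 2121's doomsday.
In December the doomsday date is Dec 12.
Dec 2 is 10 days before Dec 12; 10 mod 7 = 3, so Friday − 3 = Tuesday.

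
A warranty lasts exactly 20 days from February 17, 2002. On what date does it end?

Feb has 28 days: +12 → Mar 1, 2002 (8 left).
+8 → Mar 9, 2002.

March 9, 2002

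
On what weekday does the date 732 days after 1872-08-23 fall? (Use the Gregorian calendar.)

Tuesday

Aug 23, 1872 is a Friday.
732 mod 7 = 4, so 732 days after a Friday is Friday + 4 = Tuesday.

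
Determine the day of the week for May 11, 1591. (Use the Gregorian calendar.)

Saturday

Doomsday rule: the anchor day for the 1500s is Wednesday. For year 91: 91÷12 = 7 r 7, and 7÷4 = 1, so 7+7+1 = 15.
Wednesday + 15 ≡ Thursday — that's 1591's doomsday.
In May the doomsday date is May 9.
May 11 is 2 days after May 9; 2 mod 7 = 2, so Thursday + 2 = Saturday.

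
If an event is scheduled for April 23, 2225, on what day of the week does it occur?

Saturday

Doomsday rule: the anchor day for the 2200s is Friday. For year 25: 25÷12 = 2 r 1, and 1÷4 = 0, so 2+1+0 = 3.
Friday + 3 ≡ Monday — that's 2225's doomsday.
In April the doomsday date is Apr 4.
Apr 23 is 19 days after Apr 4; 19 mod 7 = 5, so Monday + 5 = Saturday.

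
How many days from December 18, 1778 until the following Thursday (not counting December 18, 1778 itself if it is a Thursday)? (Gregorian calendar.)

6

Dec 18, 1778 is a Friday.
From Friday to the next Thursday is 6 days.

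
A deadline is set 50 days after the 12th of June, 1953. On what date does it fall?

Jun has 30 days: +19 → Jul 1, 1953 (31 left).
Jul has 31 days: +31 → Aug 1, 1953 (0 left).

August 1, 1953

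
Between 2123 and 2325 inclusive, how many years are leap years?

Multiples of 4 in [2123,2325]: 51.
Of those, multiples of 100: 2 (not leap unless ÷400).
Multiples of 400: 0.
Leap years = 51 − 2 + 0 = 49.

49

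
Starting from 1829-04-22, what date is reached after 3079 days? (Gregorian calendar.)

September 26, 1837

+365 (one year) → Apr 22, 1830 (2714 left).
+365 (one year) → Apr 22, 1831 (2349 left).
+366 (one year; includes Feb 29, 1832) → Apr 22, 1832 (1983 left).
+365 (one year) → Apr 22, 1833 (1618 left).
+365 (one year) → Apr 22, 1834 (1253 left).
+365 (one year) → Apr 22, 1835 (888 left).
+366 (one year; includes Feb 29, 1836) → Apr 22, 1836 (522 left).
+365 (one year) → Apr 22, 1837 (157 left).
Apr has 30 days: +9 → May 1, 1837 (148 left).
May has 31 days: +31 → Jun 1, 1837 (117 left).
Jun has 30 days: +30 → Jul 1, 1837 (87 left).
Jul has 31 days: +31 → Aug 1, 1837 (56 left).
Aug has 31 days: +31 → Sep 1, 1837 (25 left).
+25 → Sep 26, 1837.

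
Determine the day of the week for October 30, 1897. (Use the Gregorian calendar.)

Saturday

Doomsday rule: the anchor day for the 1800s is Friday. For year 97: 97÷12 = 8 r 1, and 1÷4 = 0, so 8+1+0 = 9.
Friday + 9 ≡ Sunday — that's 1897's doomsday.
In October the doomsday date is Oct 10.
Oct 30 is 20 days after Oct 10; 20 mod 7 = 6, so Sunday + 6 = Saturday.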